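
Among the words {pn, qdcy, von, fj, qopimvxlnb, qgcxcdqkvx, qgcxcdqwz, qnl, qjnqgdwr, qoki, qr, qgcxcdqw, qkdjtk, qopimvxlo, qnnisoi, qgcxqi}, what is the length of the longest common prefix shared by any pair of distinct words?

Equivalently: take the maximum, over all pairs, of their longest common prefix length.
"qgcxcdqw" and "qgcxcdqwz" agree on "qgcxcdqw" (8 characters) before diverging; nothing deeper is shared.
Longest shared-prefix length: 8

8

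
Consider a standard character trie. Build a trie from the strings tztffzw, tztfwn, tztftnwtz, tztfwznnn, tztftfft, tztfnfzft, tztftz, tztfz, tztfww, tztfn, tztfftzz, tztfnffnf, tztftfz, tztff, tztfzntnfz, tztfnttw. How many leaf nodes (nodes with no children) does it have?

13

Leaves are exactly the stored words that no other stored word extends.
Those words: "tztfftzz", "tztffzw", "tztfnffnf", "tztfnfzft", "tztfnttw", "tztftfft", "tztftfz", "tztftnwtz", "tztftz", "tztfwn", "tztfww", "tztfwznnn", "tztfzntnfz"
Leaf count: 13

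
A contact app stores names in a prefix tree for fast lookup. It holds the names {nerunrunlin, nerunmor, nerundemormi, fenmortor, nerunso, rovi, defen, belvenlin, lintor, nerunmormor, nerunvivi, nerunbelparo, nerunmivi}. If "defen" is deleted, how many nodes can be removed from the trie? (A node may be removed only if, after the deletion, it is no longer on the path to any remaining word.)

A node on "defen"'s path can go only if nothing else ends at it or branches off below it.
No other word shares any prefix with "defen", so all 5 of its nodes go.
Nodes removed: 5

5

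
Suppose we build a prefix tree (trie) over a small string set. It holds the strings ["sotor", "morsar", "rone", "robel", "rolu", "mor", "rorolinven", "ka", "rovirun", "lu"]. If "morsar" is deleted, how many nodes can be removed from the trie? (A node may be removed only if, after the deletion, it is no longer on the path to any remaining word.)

After clearing the end-marker at "morsar", prune upward until reaching a node still needed by another word.
The suffix "sar" (3 nodes) is used only by "morsar"; "mor" is itself a stored word, so pruning stops there.
Nodes removed: 3

3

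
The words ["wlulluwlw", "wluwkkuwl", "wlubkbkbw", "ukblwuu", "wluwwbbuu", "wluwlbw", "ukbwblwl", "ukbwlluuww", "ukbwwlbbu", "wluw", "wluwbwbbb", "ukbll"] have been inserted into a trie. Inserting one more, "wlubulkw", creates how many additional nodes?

4

Walking "wlubulkw" from the root, the first 4 characters ("wlub") follow existing edges; "u" is the first miss.
Each of the 4 remaining characters creates one node.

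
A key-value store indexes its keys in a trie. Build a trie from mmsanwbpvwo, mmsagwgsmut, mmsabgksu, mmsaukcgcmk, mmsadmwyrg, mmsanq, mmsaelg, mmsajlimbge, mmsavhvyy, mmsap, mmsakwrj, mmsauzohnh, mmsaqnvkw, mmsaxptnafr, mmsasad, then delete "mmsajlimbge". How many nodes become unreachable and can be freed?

7

A node on "mmsajlimbge"'s path can go only if nothing else ends at it or branches off below it.
The suffix "jlimbge" (7 nodes) is used only by "mmsajlimbge"; the node for "mmsa" still has the child "n", so pruning stops there.
Nodes removed: 7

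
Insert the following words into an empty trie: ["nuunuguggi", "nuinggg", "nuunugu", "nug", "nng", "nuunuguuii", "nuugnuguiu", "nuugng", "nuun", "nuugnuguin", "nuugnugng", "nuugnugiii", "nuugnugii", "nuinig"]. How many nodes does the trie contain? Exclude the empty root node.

Count nodes per top-level branch (shared prefixes stored once):
  'n'-branch (nng, nug, nuinggg, nuinig, nuugng, nuugnugii, nuugnugiii, nuugnugng, nuugnuguin, nuugnuguiu, nuun, nuunugu, nuunuguggi, nuunuguuii): 37 nodes
Sum: 37

37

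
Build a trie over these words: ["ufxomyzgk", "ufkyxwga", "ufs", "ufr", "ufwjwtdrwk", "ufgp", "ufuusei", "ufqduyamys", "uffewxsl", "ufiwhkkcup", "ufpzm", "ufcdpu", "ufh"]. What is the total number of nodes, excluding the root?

Insert word by word; a character creates a node only if that edge doesn't already exist:
  "ufxomyzgk" → 9 new (u, f, x, o, m, y, z, g, k)
  "ufkyxwga" → prefix "uf" already present; 6 new (k, y, x, w, g, a)
  "ufs" → prefix "uf" already present; 1 new (s)
  "ufr" → prefix "uf" already present; 1 new (r)
  "ufwjwtdrwk" → prefix "uf" already present; 8 new (w, j, w, t, d, r, w, k)
  "ufgp" → prefix "uf" already present; 2 new (g, p)
  "ufuusei" → prefix "uf" already present; 5 new (u, u, s, e, i)
  "ufqduyamys" → prefix "uf" already present; 8 new (q, d, u, y, a, m, y, s)
  "uffewxsl" → prefix "uf" already present; 6 new (f, e, w, x, s, l)
  "ufiwhkkcup" → prefix "uf" already present; 8 new (i, w, h, k, k, c, u, p)
  "ufpzm" → prefix "uf" already present; 3 new (p, z, m)
  "ufcdpu" → prefix "uf" already present; 4 new (c, d, p, u)
  "ufh" → prefix "uf" already present; 1 new (h)
Total nodes = 9 + 6 + 1 + 1 + 8 + 2 + 5 + 8 + 6 + 8 + 3 + 4 + 1 = 62

62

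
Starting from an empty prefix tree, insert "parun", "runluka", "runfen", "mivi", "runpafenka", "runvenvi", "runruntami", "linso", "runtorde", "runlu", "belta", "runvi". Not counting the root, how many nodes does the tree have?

54

Insert word by word; a character creates a node only if that edge doesn't already exist:
  "parun" → 5 new (p, a, r, u, n)
  "runluka" → 7 new (r, u, n, l, u, k, a)
  "runfen" → prefix "run" already present; 3 new (f, e, n)
  "mivi" → 4 new (m, i, v, i)
  "runpafenka" → prefix "run" already present; 7 new (p, a, f, e, n, k, a)
  "runvenvi" → prefix "run" already present; 5 new (v, e, n, v, i)
  "runruntami" → prefix "run" already present; 7 new (r, u, n, t, a, m, i)
  "linso" → 5 new (l, i, n, s, o)
  "runtorde" → prefix "run" already present; 5 new (t, o, r, d, e)
  "runlu" → prefix "runlu" already present; 0 new (none)
  "belta" → 5 new (b, e, l, t, a)
  "runvi" → prefix "runv" already present; 1 new (i)
Total nodes = 5 + 7 + 3 + 4 + 7 + 5 + 7 + 5 + 5 + 0 + 5 + 1 = 54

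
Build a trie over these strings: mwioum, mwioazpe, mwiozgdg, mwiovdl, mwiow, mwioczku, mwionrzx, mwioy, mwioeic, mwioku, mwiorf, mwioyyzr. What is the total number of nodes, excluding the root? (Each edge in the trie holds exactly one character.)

For each word, the new-node count is its length minus the longest prefix already in the trie:
  "mwioum" → 6 new (m, w, i, o, u, m)
  "mwioazpe" → prefix "mwio" already present; 4 new (a, z, p, e)
  "mwiozgdg" → prefix "mwio" already present; 4 new (z, g, d, g)
  "mwiovdl" → prefix "mwio" already present; 3 new (v, d, l)
  "mwiow" → prefix "mwio" already present; 1 new (w)
  "mwioczku" → prefix "mwio" already present; 4 new (c, z, k, u)
  "mwionrzx" → prefix "mwio" already present; 4 new (n, r, z, x)
  "mwioy" → prefix "mwio" already present; 1 new (y)
  "mwioeic" → prefix "mwio" already present; 3 new (e, i, c)
  "mwioku" → prefix "mwio" already present; 2 new (k, u)
  "mwiorf" → prefix "mwio" already present; 2 new (r, f)
  "mwioyyzr" → prefix "mwioy" already present; 3 new (y, z, r)
Total nodes = 6 + 4 + 4 + 3 + 1 + 4 + 4 + 1 + 3 + 2 + 2 + 3 = 37

37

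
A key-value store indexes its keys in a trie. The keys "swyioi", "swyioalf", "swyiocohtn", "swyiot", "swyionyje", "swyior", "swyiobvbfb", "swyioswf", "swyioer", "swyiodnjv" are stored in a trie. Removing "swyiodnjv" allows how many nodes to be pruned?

4

After clearing the end-marker at "swyiodnjv", prune upward until reaching a node still needed by another word.
The suffix "dnjv" (4 nodes) is used only by "swyiodnjv"; the node for "swyio" still has the child "i", so pruning stops there.
Nodes removed: 4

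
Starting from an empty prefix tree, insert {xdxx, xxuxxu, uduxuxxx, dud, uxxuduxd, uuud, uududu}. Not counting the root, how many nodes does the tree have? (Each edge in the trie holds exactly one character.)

34

Count nodes per top-level branch (shared prefixes stored once):
  'd'-branch (dud): 3 nodes
  'u'-branch (uduxuxxx, uududu, uuud, uxxuduxd): 22 nodes
  'x'-branch (xdxx, xxuxxu): 9 nodes
Sum: 34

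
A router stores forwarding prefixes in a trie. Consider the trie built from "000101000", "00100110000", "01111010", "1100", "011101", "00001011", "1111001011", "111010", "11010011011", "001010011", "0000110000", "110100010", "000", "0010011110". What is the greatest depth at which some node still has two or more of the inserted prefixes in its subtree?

Look for the deepest trie node that still has at least two words in its subtree.
e.g. "00100110000" and "0010011110" share the prefix "0010011" of length 7; no pair shares a longer one.
Longest shared-prefix length: 7

7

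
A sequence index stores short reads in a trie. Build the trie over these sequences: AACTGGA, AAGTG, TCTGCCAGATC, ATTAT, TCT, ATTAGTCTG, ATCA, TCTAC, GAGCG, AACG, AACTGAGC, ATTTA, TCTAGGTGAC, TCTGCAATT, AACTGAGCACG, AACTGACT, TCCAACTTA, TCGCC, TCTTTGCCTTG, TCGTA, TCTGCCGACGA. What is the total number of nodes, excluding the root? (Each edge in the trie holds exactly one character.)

Count nodes per top-level branch (shared prefixes stored once):
  'A'-branch (AACG, AACTGACT, AACTGAGC, AACTGAGCACG, AACTGGA, AAGTG, ATCA, ATTAGTCTG, ATTAT, ATTTA): 32 nodes
  'G'-branch (GAGCG): 5 nodes
  'T'-branch (TCCAACTTA, TCGCC, TCGTA, TCT, TCTAC, TCTAGGTGAC, TCTGCAATT, TCTGCCAGATC, TCTGCCGACGA, TCTTTGCCTTG): 48 nodes
Sum: 85

85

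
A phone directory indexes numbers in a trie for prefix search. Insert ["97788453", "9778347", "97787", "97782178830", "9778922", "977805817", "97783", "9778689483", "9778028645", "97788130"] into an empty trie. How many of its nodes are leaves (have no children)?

9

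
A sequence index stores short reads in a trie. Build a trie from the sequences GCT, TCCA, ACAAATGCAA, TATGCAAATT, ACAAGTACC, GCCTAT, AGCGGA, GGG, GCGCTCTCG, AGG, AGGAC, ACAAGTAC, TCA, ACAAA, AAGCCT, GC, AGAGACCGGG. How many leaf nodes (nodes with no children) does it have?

13

Leaves are exactly the stored words that no other stored word extends.
Those words: "AAGCCT", "ACAAATGCAA", "ACAAGTACC", "AGAGACCGGG", "AGCGGA", "AGGAC", "GCCTAT", "GCGCTCTCG", "GCT", "GGG", "TATGCAAATT", "TCA", "TCCA"
Leaf count: 13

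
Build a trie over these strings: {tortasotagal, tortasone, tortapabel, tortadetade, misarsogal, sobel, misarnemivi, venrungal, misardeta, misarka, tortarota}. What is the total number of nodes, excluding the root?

Count nodes per top-level branch (shared prefixes stored once):
  'm'-branch (misardeta, misarka, misarnemivi, misarsogal): 22 nodes
  's'-branch (sobel): 5 nodes
  't'-branch (tortadetade, tortapabel, tortarota, tortasone, tortasotagal): 29 nodes
  'v'-branch (venrungal): 9 nodes
Sum: 65

65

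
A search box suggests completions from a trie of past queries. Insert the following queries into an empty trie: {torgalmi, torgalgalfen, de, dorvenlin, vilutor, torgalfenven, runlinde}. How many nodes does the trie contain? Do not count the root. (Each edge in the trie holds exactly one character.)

For each word, the new-node count is its length minus the longest prefix already in the trie:
  "torgalmi" → 8 new (t, o, r, g, a, l, m, i)
  "torgalgalfen" → prefix "torgal" already present; 6 new (g, a, l, f, e, n)
  "de" → 2 new (d, e)
  "dorvenlin" → prefix "d" already present; 8 new (o, r, v, e, n, l, i, n)
  "vilutor" → 7 new (v, i, l, u, t, o, r)
  "torgalfenven" → prefix "torgal" already present; 6 new (f, e, n, v, e, n)
  "runlinde" → 8 new (r, u, n, l, i, n, d, e)
Total nodes = 8 + 6 + 2 + 8 + 7 + 6 + 8 = 45

45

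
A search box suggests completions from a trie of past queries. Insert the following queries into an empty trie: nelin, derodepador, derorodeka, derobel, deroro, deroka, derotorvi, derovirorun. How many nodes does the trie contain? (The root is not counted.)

39

Trie structure (* marks end of a word):
(root)
├─ d
│  └─ e
│     └─ r
│        └─ o
│           ├─ b
│           │  └─ e
│           │     └─ l *
│           ├─ d
│           │  └─ e
│           │     └─ p
│           │        └─ a
│           │           └─ d
│           │              └─ o
│           │                 └─ r *
│           ├─ k
│           │  └─ a *
│           ├─ r
│           │  └─ o *
│           │     └─ d
│           │        └─ e
│           │           └─ k
│           │              └─ a *
│           ├─ t
│           │  └─ o
│           │     └─ r
│           │        └─ v
│           │           └─ i *
│           └─ v
│              └─ i
│                 └─ r
│                    └─ o
│                       └─ r
│                          └─ u
│                             └─ n *
└─ n
   └─ e
      └─ l
         └─ i
            └─ n *
Counting every labelled node above: 39.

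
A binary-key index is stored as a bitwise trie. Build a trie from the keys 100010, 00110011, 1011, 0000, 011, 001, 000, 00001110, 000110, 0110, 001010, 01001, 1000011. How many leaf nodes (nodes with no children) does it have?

9

Leaves are exactly the stored words that no other stored word extends.
Those words: "00001110", "000110", "001010", "00110011", "01001", "0110", "1000011", "100010", "1011"
Leaf count: 9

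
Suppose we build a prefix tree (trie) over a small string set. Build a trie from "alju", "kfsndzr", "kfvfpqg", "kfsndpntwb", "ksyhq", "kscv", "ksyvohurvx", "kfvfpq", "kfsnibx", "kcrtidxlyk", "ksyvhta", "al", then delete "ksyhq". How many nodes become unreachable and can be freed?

2

After clearing the end-marker at "ksyhq", prune upward until reaching a node still needed by another word.
The suffix "hq" (2 nodes) is used only by "ksyhq"; the node for "ksy" still has the child "v", so pruning stops there.
Nodes removed: 2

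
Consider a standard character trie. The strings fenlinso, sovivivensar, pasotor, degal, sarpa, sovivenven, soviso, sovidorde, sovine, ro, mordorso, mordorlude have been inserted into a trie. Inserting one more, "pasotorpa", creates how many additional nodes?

"pasotor" is already a path in the trie; the remaining "pa" must be added.
Each of the 2 remaining characters creates one node.

2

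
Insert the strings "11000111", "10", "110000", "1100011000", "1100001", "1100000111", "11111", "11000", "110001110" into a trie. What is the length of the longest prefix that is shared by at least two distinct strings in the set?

8

The deepest shared node is where two words last agree before diverging.
"11000111" and "110001110" agree on "11000111" (8 characters) before diverging; nothing deeper is shared.
Longest shared-prefix length: 8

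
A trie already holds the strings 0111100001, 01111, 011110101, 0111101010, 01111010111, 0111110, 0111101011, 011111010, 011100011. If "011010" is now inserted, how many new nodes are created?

3

"011" is already a path in the trie; the remaining "010" must be added.
New nodes needed: |"011010"| − 3 = 6 − 3 = 3.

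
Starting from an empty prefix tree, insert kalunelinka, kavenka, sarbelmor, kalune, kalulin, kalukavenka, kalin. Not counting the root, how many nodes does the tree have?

37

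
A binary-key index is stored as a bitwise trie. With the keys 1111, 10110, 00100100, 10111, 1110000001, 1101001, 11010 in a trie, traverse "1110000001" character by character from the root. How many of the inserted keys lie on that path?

Traverse "1110000001" character by character; count nodes along the way that are marked as word ends.
Prefixes of the query that are stored words: "1110000001"
Count: 1

1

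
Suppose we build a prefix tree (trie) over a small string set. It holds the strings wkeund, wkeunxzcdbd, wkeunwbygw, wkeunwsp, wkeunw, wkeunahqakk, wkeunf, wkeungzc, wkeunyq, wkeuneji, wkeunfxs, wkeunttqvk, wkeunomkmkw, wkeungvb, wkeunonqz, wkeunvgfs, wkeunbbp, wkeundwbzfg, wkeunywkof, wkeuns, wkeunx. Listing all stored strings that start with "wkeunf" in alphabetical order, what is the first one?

wkeunf

Filter for "wkeunf…" and sort: "wkeunf", "wkeunfxs"
The 1st is wkeunf.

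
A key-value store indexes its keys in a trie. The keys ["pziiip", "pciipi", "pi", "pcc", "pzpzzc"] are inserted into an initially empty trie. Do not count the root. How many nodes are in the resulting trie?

Count nodes per top-level branch (shared prefixes stored once):
  'p'-branch (pcc, pciipi, pi, pziiip, pzpzzc): 17 nodes
Sum: 17

17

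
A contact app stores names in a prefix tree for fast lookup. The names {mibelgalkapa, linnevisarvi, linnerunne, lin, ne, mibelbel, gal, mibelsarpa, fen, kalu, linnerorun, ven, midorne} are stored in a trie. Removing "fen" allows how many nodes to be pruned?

3

A node on "fen"'s path can go only if nothing else ends at it or branches off below it.
No other word shares any prefix with "fen", so all 3 of its nodes go.
Nodes removed: 3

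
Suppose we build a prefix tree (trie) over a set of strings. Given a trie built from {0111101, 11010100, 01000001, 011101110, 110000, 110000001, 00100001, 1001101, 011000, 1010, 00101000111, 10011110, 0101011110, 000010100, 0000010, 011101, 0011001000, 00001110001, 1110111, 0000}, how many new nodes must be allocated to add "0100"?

"0100" is already a full path in the trie; only an end-marker is added.
No new nodes are needed: 0.

0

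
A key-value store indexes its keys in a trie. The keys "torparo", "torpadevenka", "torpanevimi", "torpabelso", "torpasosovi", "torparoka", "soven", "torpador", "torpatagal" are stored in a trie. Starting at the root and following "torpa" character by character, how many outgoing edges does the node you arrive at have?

Walk "torpa" from the root, arriving at one node.
Distinct next characters after "torpa": b, d, n, r, s, t.
That node has 6 child edges.

6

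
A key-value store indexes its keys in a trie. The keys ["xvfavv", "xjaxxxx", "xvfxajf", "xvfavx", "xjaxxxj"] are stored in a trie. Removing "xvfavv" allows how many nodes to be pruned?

A node on "xvfavv"'s path can go only if nothing else ends at it or branches off below it.
The suffix "v" (1 node) is used only by "xvfavv"; the node for "xvfav" still has the child "x", so pruning stops there.
Nodes removed: 1

1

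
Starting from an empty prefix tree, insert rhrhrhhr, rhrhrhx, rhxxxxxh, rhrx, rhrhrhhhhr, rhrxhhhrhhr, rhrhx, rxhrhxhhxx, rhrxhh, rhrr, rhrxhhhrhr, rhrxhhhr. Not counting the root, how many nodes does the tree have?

Trie structure (* marks end of a word):
(root)
└─ r
   ├─ h
   │  ├─ r
   │  │  ├─ h
   │  │  │  ├─ r
   │  │  │  │  └─ h
   │  │  │  │     ├─ h
   │  │  │  │     │  ├─ h
   │  │  │  │     │  │  └─ h
   │  │  │  │     │  │     └─ r *
   │  │  │  │     │  └─ r *
   │  │  │  │     └─ x *
   │  │  │  └─ x *
   │  │  ├─ r *
   │  │  └─ x *
   │  │     └─ h
   │  │        └─ h *
   │  │           └─ h
   │  │              └─ r *
   │  │                 └─ h
   │  │                    ├─ h
   │  │                    │  └─ r *
   │  │                    └─ r *
   │  └─ x
   │     └─ x
   │        └─ x
   │           └─ x
   │              └─ x
   │                 └─ h *
   └─ x
      └─ h
         └─ r
            └─ h
               └─ x
                  └─ h
                     └─ h
                        └─ x
                           └─ x *
Counting every labelled node above: 38.

38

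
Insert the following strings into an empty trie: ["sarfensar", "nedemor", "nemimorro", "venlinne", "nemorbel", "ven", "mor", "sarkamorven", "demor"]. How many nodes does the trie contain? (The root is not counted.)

Count nodes per top-level branch (shared prefixes stored once):
  'd'-branch (demor): 5 nodes
  'm'-branch (mor): 3 nodes
  'n'-branch (nedemor, nemimorro, nemorbel): 19 nodes
  's'-branch (sarfensar, sarkamorven): 17 nodes
  'v'-branch (ven, venlinne): 8 nodes
Sum: 52

52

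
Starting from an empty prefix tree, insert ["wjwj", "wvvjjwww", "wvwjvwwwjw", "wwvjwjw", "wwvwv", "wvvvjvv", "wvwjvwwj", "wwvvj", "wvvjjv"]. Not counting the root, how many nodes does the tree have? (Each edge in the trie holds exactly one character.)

35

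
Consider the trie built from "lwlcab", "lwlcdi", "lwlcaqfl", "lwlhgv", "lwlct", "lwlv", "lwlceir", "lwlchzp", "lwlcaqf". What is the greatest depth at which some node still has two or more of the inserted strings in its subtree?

The deepest shared node is where two words last agree before diverging.
"lwlcaqf" and "lwlcaqfl" agree on "lwlcaqf" (7 characters) before diverging; nothing deeper is shared.
Longest shared-prefix length: 7

7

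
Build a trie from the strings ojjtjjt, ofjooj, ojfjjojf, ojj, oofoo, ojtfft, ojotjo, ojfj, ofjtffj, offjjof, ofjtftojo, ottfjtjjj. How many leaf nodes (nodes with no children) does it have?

Leaves are exactly the stored words that no other stored word extends.
Those words: "offjjof", "ofjooj", "ofjtffj", "ofjtftojo", "ojfjjojf", "ojjtjjt", "ojotjo", "ojtfft", "oofoo", "ottfjtjjj"
Leaf count: 10

10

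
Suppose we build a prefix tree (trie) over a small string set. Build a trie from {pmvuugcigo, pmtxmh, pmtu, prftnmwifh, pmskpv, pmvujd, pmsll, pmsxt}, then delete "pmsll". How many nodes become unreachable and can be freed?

2

A node on "pmsll"'s path can go only if nothing else ends at it or branches off below it.
The suffix "ll" (2 nodes) is used only by "pmsll"; the node for "pms" still has the child "k", so pruning stops there.
Nodes removed: 2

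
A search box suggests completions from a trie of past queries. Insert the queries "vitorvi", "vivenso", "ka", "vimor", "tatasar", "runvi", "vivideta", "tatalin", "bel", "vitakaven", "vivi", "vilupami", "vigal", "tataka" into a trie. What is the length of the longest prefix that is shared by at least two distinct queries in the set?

4

The deepest shared node is where two words last agree before diverging.
"tataka" and "tatalin" agree on "tata" (4 characters) before diverging; nothing deeper is shared.
Longest shared-prefix length: 4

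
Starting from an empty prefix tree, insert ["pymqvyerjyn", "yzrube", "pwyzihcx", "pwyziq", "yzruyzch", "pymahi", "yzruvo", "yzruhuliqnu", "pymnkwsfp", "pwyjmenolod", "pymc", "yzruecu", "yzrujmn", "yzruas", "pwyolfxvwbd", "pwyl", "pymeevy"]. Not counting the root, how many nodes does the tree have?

Count nodes per top-level branch (shared prefixes stored once):
  'p'-branch (pwyjmenolod, pwyl, pwyolfxvwbd, pwyzihcx, pwyziq, pymahi, pymc, pymeevy, pymnkwsfp, pymqvyerjyn): 50 nodes
  'y'-branch (yzruas, yzrube, yzruecu, yzruhuliqnu, yzrujmn, yzruvo, yzruyzch): 27 nodes
Sum: 77

77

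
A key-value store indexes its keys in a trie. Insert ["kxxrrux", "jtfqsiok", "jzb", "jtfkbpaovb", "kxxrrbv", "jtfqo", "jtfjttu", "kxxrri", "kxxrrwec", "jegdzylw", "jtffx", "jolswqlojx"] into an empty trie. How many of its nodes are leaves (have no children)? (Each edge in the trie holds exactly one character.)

12

A leaf is a node with no children — equivalently, the end of a word that is not a proper prefix of any other stored word.
Those words: "jegdzylw", "jolswqlojx", "jtffx", "jtfjttu", "jtfkbpaovb", "jtfqo", "jtfqsiok", "jzb", "kxxrrbv", "kxxrri", "kxxrrux", "kxxrrwec"
Leaf count: 12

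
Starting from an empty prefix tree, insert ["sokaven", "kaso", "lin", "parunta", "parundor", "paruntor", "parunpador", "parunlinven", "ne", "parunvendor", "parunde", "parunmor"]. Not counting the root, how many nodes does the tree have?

49

Insert word by word; a character creates a node only if that edge doesn't already exist:
  "sokaven" → 7 new (s, o, k, a, v, e, n)
  "kaso" → 4 new (k, a, s, o)
  "lin" → 3 new (l, i, n)
  "parunta" → 7 new (p, a, r, u, n, t, a)
  "parundor" → prefix "parun" already present; 3 new (d, o, r)
  "paruntor" → prefix "parunt" already present; 2 new (o, r)
  "parunpador" → prefix "parun" already present; 5 new (p, a, d, o, r)
  "parunlinven" → prefix "parun" already present; 6 new (l, i, n, v, e, n)
  "ne" → 2 new (n, e)
  "parunvendor" → prefix "parun" already present; 6 new (v, e, n, d, o, r)
  "parunde" → prefix "parund" already present; 1 new (e)
  "parunmor" → prefix "parun" already present; 3 new (m, o, r)
Total nodes = 7 + 4 + 3 + 7 + 3 + 2 + 5 + 6 + 2 + 6 + 1 + 3 = 49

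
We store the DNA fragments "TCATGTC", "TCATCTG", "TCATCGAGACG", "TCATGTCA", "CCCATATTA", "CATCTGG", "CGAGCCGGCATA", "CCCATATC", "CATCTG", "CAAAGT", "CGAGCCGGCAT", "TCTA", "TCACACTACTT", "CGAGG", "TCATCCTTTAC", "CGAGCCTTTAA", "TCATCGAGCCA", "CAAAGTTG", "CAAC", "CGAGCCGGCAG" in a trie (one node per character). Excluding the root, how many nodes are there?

77

Insert word by word; a character creates a node only if that edge doesn't already exist:
  "TCATGTC" → 7 new (T, C, A, T, G, T, C)
  "TCATCTG" → prefix "TCAT" already present; 3 new (C, T, G)
  "TCATCGAGACG" → prefix "TCATC" already present; 6 new (G, A, G, A, C, G)
  "TCATGTCA" → prefix "TCATGTC" already present; 1 new (A)
  "CCCATATTA" → 9 new (C, C, C, A, T, A, T, T, A)
  "CATCTGG" → prefix "C" already present; 6 new (A, T, C, T, G, G)
  "CGAGCCGGCATA" → prefix "C" already present; 11 new (G, A, G, C, C, G, G, C, A, T, A)
  "CCCATATC" → prefix "CCCATAT" already present; 1 new (C)
  "CATCTG" → prefix "CATCTG" already present; 0 new (none)
  "CAAAGT" → prefix "CA" already present; 4 new (A, A, G, T)
  "CGAGCCGGCAT" → prefix "CGAGCCGGCAT" already present; 0 new (none)
  "TCTA" → prefix "TC" already present; 2 new (T, A)
  "TCACACTACTT" → prefix "TCA" already present; 8 new (C, A, C, T, A, C, T, T)
  "CGAGG" → prefix "CGAG" already present; 1 new (G)
  "TCATCCTTTAC" → prefix "TCATC" already present; 6 new (C, T, T, T, A, C)
  "CGAGCCTTTAA" → prefix "CGAGCC" already present; 5 new (T, T, T, A, A)
  "TCATCGAGCCA" → prefix "TCATCGAG" already present; 3 new (C, C, A)
  "CAAAGTTG" → prefix "CAAAGT" already present; 2 new (T, G)
  "CAAC" → prefix "CAA" already present; 1 new (C)
  "CGAGCCGGCAG" → prefix "CGAGCCGGCA" already present; 1 new (G)
Total nodes = 7 + 3 + 6 + 1 + 9 + 6 + 11 + 1 + 0 + 4 + 0 + 2 + 8 + 1 + 6 + 5 + 3 + 2 + 1 + 1 = 77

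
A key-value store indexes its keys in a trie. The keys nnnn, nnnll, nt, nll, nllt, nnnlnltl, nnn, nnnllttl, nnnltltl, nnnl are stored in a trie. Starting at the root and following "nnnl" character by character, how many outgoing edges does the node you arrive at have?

Walk "nnnl" from the root, arriving at one node.
Characters that immediately follow "nnnl" among the stored strings: {l, n, t}.
That node has 3 child edges.

3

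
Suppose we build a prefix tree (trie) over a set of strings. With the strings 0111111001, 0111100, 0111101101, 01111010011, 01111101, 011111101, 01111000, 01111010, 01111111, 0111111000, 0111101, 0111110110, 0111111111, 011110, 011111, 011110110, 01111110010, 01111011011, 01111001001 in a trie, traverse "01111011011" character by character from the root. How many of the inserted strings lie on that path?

Traverse "01111011011" character by character; count nodes along the way that are marked as word ends.
Prefixes of the query that are stored words: "011110", "0111101", "011110110", "0111101101", "01111011011"
Count: 5

5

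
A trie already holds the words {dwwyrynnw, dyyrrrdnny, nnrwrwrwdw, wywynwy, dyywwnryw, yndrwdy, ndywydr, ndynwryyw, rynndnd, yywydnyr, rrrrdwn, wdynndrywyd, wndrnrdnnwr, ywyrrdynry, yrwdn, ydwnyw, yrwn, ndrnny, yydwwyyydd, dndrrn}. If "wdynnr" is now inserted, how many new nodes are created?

The longest prefix of "wdynnr" already in the trie is "wdynn" (length 5).
New nodes needed: |"wdynnr"| − 5 = 6 − 5 = 1.

1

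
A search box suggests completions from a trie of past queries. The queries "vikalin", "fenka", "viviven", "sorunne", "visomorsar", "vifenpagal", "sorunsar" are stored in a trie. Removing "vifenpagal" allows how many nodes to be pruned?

8

After clearing the end-marker at "vifenpagal", prune upward until reaching a node still needed by another word.
The suffix "fenpagal" (8 nodes) is used only by "vifenpagal"; the node for "vi" still has the child "k", so pruning stops there.
Nodes removed: 8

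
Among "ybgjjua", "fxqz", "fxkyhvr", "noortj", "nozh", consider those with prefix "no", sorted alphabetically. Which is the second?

nozh

Filter for "no…" and sort: "noortj", "nozh"
Position 2: nozh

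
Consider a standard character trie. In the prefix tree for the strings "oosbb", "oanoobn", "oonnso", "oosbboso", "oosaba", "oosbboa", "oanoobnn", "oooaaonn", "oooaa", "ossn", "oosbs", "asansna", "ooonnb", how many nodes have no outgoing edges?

10

Leaves are exactly the stored words that no other stored word extends.
Those words: "asansna", "oanoobnn", "oonnso", "oooaaonn", "ooonnb", "oosaba", "oosbboa", "oosbboso", "oosbs", "ossn"
Leaf count: 10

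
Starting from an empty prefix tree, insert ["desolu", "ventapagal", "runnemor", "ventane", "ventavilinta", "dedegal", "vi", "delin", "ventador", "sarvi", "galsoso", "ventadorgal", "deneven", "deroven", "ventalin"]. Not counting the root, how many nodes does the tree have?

73

For each word, the new-node count is its length minus the longest prefix already in the trie:
  "desolu" → 6 new (d, e, s, o, l, u)
  "ventapagal" → 10 new (v, e, n, t, a, p, a, g, a, l)
  "runnemor" → 8 new (r, u, n, n, e, m, o, r)
  "ventane" → prefix "venta" already present; 2 new (n, e)
  "ventavilinta" → prefix "venta" already present; 7 new (v, i, l, i, n, t, a)
  "dedegal" → prefix "de" already present; 5 new (d, e, g, a, l)
  "vi" → prefix "v" already present; 1 new (i)
  "delin" → prefix "de" already present; 3 new (l, i, n)
  "ventador" → prefix "venta" already present; 3 new (d, o, r)
  "sarvi" → 5 new (s, a, r, v, i)
  "galsoso" → 7 new (g, a, l, s, o, s, o)
  "ventadorgal" → prefix "ventador" already present; 3 new (g, a, l)
  "deneven" → prefix "de" already present; 5 new (n, e, v, e, n)
  "deroven" → prefix "de" already present; 5 new (r, o, v, e, n)
  "ventalin" → prefix "venta" already present; 3 new (l, i, n)
Total nodes = 6 + 10 + 8 + 2 + 7 + 5 + 1 + 3 + 3 + 5 + 7 + 3 + 5 + 5 + 3 = 73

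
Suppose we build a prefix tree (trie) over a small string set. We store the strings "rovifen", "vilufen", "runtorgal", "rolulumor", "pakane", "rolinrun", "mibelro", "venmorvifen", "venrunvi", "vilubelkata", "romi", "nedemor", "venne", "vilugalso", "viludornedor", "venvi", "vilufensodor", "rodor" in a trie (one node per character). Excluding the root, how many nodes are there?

Count nodes per top-level branch (shared prefixes stored once):
  'm'-branch (mibelro): 7 nodes
  'n'-branch (nedemor): 7 nodes
  'p'-branch (pakane): 6 nodes
  'r'-branch (rodor, rolinrun, rolulumor, romi, rovifen, runtorgal): 32 nodes
  'v'-branch (venmorvifen, venne, venrunvi, venvi, vilubelkata, viludornedor, vilufen, vilufensodor, vilugalso): 51 nodes
Sum: 103

103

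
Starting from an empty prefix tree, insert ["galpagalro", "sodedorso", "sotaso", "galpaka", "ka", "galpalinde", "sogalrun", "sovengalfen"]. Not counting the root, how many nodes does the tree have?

For each word, the new-node count is its length minus the longest prefix already in the trie:
  "galpagalro" → 10 new (g, a, l, p, a, g, a, l, r, o)
  "sodedorso" → 9 new (s, o, d, e, d, o, r, s, o)
  "sotaso" → prefix "so" already present; 4 new (t, a, s, o)
  "galpaka" → prefix "galpa" already present; 2 new (k, a)
  "ka" → 2 new (k, a)
  "galpalinde" → prefix "galpa" already present; 5 new (l, i, n, d, e)
  "sogalrun" → prefix "so" already present; 6 new (g, a, l, r, u, n)
  "sovengalfen" → prefix "so" already present; 9 new (v, e, n, g, a, l, f, e, n)
Total nodes = 10 + 9 + 4 + 2 + 2 + 5 + 6 + 9 = 47

47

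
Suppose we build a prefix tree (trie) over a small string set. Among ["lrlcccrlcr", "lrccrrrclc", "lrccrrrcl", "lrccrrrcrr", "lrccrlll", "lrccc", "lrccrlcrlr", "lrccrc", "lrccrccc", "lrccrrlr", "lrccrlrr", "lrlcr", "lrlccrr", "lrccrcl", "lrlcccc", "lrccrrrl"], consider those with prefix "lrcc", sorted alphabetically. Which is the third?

lrccrccc

DFS of the "lrcc" subtree visits, in order: "lrccc", "lrccrc", "lrccrccc", "lrccrcl", "lrccrlcrlr", "lrccrlll", "lrccrlrr", "lrccrrlr", "lrccrrrcl", "lrccrrrclc", "lrccrrrcrr", "lrccrrrl"
The 3rd is lrccrccc.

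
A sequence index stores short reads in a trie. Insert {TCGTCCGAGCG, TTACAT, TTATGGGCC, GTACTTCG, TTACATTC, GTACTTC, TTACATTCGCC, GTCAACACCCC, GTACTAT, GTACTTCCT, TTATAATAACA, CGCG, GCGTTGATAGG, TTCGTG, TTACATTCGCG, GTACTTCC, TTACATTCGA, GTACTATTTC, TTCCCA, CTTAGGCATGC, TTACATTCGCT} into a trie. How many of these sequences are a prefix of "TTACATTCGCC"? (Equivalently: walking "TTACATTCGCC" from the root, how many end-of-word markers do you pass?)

3

Traverse "TTACATTCGCC" character by character; count nodes along the way that are marked as word ends.
Prefixes of the query that are stored words: "TTACAT", "TTACATTC", "TTACATTCGCC"
Count: 3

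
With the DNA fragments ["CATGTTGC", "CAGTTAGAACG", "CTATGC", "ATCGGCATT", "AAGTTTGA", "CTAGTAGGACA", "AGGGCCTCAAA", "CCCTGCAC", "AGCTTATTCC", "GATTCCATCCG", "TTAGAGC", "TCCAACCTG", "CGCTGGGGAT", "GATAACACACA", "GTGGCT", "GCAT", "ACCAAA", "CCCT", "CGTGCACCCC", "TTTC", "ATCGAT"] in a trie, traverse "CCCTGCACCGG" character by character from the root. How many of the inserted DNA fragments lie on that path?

Walk "CCCTGCACCGG" from the root; an end-of-word marker is hit whenever a stored word is a prefix of "CCCTGCACCGG".
Prefixes of the query that are stored words: "CCCT", "CCCTGCAC"
Count: 2

2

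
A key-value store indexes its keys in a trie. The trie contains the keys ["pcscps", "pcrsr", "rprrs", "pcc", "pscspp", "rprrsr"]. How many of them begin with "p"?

4

Filter for entries beginning with "p":
Words under "p": pcc, pcrsr, pcscps, pscspp
Count: 4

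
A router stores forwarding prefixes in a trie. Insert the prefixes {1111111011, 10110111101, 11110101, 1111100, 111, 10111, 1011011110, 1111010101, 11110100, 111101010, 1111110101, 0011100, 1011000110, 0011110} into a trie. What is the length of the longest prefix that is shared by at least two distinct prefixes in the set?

Look for the deepest trie node that still has at least two words in its subtree.
e.g. "1011011110" and "10110111101" share the prefix "1011011110" of length 10; no pair shares a longer one.
Longest shared-prefix length: 10

10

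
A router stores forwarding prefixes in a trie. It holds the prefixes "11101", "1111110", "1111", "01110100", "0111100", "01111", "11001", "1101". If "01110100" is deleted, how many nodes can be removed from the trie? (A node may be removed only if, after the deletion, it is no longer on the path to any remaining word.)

4

Walk "01110100" from the leaf back toward the root, removing each node that no remaining word uses.
The suffix "0100" (4 nodes) is used only by "01110100"; the node for "0111" still has the child "1", so pruning stops there.
Nodes removed: 4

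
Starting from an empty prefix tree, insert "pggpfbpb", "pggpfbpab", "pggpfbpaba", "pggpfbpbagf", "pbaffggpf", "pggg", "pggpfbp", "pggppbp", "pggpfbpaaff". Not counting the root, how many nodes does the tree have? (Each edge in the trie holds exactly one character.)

29

Insert word by word; a character creates a node only if that edge doesn't already exist:
  "pggpfbpb" → 8 new (p, g, g, p, f, b, p, b)
  "pggpfbpab" → prefix "pggpfbp" already present; 2 new (a, b)
  "pggpfbpaba" → prefix "pggpfbpab" already present; 1 new (a)
  "pggpfbpbagf" → prefix "pggpfbpb" already present; 3 new (a, g, f)
  "pbaffggpf" → prefix "p" already present; 8 new (b, a, f, f, g, g, p, f)
  "pggg" → prefix "pgg" already present; 1 new (g)
  "pggpfbp" → prefix "pggpfbp" already present; 0 new (none)
  "pggppbp" → prefix "pggp" already present; 3 new (p, b, p)
  "pggpfbpaaff" → prefix "pggpfbpa" already present; 3 new (a, f, f)
Total nodes = 8 + 2 + 1 + 3 + 8 + 1 + 0 + 3 + 3 = 29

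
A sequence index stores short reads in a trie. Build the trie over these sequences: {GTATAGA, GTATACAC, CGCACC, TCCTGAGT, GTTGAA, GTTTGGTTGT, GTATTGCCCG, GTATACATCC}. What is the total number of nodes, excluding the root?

44

Count nodes per top-level branch (shared prefixes stored once):
  'C'-branch (CGCACC): 6 nodes
  'G'-branch (GTATACAC, GTATACATCC, GTATAGA, GTATTGCCCG, GTTGAA, GTTTGGTTGT): 30 nodes
  'T'-branch (TCCTGAGT): 8 nodes
Sum: 44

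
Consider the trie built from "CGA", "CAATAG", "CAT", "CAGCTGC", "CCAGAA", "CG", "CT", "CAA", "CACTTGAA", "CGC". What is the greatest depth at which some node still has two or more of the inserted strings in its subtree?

Look for the deepest trie node that still has at least two words in its subtree.
e.g. "CAA" and "CAATAG" share the prefix "CAA" of length 3; no pair shares a longer one.
Longest shared-prefix length: 3

3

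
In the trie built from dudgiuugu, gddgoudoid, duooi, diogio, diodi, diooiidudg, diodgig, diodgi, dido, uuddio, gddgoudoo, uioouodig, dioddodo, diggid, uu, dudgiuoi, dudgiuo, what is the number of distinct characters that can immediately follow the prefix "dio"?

Follow the path "dio" to its node, then look at its outgoing edges.
Characters that immediately follow "dio" among the stored strings: {d, g, o}.
That node has 3 child edges.

3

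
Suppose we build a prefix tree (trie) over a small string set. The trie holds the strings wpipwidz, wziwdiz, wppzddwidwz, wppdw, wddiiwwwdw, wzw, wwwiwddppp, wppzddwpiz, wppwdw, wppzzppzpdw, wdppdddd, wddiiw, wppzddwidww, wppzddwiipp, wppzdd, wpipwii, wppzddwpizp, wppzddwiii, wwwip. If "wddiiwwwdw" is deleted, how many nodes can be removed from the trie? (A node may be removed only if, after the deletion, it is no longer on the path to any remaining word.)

4

After clearing the end-marker at "wddiiwwwdw", prune upward until reaching a node still needed by another word.
The suffix "wwdw" (4 nodes) is used only by "wddiiwwwdw"; "wddiiw" is itself a stored word, so pruning stops there.
Nodes removed: 4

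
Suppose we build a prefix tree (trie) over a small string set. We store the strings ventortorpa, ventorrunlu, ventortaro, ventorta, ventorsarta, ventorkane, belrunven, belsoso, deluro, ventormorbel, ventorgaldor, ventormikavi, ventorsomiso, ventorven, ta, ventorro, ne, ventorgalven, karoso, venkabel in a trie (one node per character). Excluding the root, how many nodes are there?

91

Trace insertions, counting only characters that open a new branch:
  "ventortorpa" → 11 new (v, e, n, t, o, r, t, o, r, p, a)
  "ventorrunlu" → prefix "ventor" already present; 5 new (r, u, n, l, u)
  "ventortaro" → prefix "ventort" already present; 3 new (a, r, o)
  "ventorta" → prefix "ventorta" already present; 0 new (none)
  "ventorsarta" → prefix "ventor" already present; 5 new (s, a, r, t, a)
  "ventorkane" → prefix "ventor" already present; 4 new (k, a, n, e)
  "belrunven" → 9 new (b, e, l, r, u, n, v, e, n)
  "belsoso" → prefix "bel" already present; 4 new (s, o, s, o)
  "deluro" → 6 new (d, e, l, u, r, o)
  "ventormorbel" → prefix "ventor" already present; 6 new (m, o, r, b, e, l)
  "ventorgaldor" → prefix "ventor" already present; 6 new (g, a, l, d, o, r)
  "ventormikavi" → prefix "ventorm" already present; 5 new (i, k, a, v, i)
  "ventorsomiso" → prefix "ventors" already present; 5 new (o, m, i, s, o)
  "ventorven" → prefix "ventor" already present; 3 new (v, e, n)
  "ta" → 2 new (t, a)
  "ventorro" → prefix "ventorr" already present; 1 new (o)
  "ne" → 2 new (n, e)
  "ventorgalven" → prefix "ventorgal" already present; 3 new (v, e, n)
  "karoso" → 6 new (k, a, r, o, s, o)
  "venkabel" → prefix "ven" already present; 5 new (k, a, b, e, l)
Total nodes = 11 + 5 + 3 + 0 + 5 + 4 + 9 + 4 + 6 + 6 + 6 + 5 + 5 + 3 + 2 + 1 + 2 + 3 + 6 + 5 = 91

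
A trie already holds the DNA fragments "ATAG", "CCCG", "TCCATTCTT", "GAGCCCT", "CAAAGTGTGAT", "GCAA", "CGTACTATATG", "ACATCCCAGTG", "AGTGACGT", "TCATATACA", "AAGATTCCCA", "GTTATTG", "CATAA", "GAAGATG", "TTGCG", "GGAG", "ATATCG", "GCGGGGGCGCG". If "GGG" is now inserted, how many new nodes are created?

1

The longest prefix of "GGG" already in the trie is "GG" (length 2).
So 3 − 2 = 1 new nodes.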